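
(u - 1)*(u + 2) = u^2 + u - 2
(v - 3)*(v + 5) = v^2 + 2*v - 15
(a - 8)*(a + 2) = a^2 - 6*a - 16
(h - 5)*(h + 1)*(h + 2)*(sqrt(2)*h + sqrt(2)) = sqrt(2)*h^4 - sqrt(2)*h^3 - 15*sqrt(2)*h^2 - 23*sqrt(2)*h - 10*sqrt(2)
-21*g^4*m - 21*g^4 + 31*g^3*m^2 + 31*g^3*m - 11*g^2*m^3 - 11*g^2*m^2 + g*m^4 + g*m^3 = (-7*g + m)*(-3*g + m)*(-g + m)*(g*m + g)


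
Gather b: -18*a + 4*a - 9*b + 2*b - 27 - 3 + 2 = -14*a - 7*b - 28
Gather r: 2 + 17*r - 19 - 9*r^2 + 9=-9*r^2 + 17*r - 8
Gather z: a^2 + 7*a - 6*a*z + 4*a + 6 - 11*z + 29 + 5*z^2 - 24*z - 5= a^2 + 11*a + 5*z^2 + z*(-6*a - 35) + 30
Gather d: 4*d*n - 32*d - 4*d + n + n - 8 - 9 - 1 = d*(4*n - 36) + 2*n - 18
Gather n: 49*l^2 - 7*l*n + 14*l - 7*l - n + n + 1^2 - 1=49*l^2 - 7*l*n + 7*l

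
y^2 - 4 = (y - 2)*(y + 2)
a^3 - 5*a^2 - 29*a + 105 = (a - 7)*(a - 3)*(a + 5)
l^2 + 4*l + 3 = (l + 1)*(l + 3)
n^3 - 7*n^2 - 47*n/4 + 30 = (n - 8)*(n - 3/2)*(n + 5/2)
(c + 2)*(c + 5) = c^2 + 7*c + 10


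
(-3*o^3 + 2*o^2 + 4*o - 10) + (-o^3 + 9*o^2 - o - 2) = -4*o^3 + 11*o^2 + 3*o - 12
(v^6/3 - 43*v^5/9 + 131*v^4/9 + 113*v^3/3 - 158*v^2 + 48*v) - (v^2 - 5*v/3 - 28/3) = v^6/3 - 43*v^5/9 + 131*v^4/9 + 113*v^3/3 - 159*v^2 + 149*v/3 + 28/3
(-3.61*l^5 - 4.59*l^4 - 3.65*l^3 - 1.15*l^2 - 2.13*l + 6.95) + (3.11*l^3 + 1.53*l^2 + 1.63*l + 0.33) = -3.61*l^5 - 4.59*l^4 - 0.54*l^3 + 0.38*l^2 - 0.5*l + 7.28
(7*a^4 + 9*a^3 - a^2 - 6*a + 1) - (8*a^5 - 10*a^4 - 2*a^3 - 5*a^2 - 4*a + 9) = -8*a^5 + 17*a^4 + 11*a^3 + 4*a^2 - 2*a - 8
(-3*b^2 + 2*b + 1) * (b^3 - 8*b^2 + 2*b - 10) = -3*b^5 + 26*b^4 - 21*b^3 + 26*b^2 - 18*b - 10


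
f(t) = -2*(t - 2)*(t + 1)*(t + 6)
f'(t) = -2*(t - 2)*(t + 1) - 2*(t - 2)*(t + 6) - 2*(t + 1)*(t + 6) = -6*t^2 - 20*t + 16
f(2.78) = -51.77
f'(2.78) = -85.97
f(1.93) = 3.25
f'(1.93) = -44.95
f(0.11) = 25.64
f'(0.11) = 13.73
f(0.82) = 29.29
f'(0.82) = -4.43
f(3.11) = -83.12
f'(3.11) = -104.23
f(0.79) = 29.41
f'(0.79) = -3.54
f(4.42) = -273.35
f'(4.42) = -189.62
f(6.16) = -724.39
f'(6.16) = -334.87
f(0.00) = 24.00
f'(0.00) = 16.00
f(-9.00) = 528.00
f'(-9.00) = -290.00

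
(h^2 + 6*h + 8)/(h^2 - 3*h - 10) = (h + 4)/(h - 5)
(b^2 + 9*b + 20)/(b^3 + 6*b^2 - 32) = (b + 5)/(b^2 + 2*b - 8)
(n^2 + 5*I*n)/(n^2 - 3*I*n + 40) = n/(n - 8*I)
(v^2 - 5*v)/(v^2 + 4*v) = (v - 5)/(v + 4)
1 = 1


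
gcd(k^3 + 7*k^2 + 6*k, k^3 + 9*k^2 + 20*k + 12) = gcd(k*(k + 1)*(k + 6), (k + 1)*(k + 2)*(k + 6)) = k^2 + 7*k + 6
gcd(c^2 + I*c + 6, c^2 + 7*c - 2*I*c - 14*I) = c - 2*I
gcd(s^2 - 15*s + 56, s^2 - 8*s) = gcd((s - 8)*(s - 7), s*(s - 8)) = s - 8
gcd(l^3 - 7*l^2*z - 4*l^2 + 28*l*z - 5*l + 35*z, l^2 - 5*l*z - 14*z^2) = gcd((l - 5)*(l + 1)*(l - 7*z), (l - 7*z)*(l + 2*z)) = -l + 7*z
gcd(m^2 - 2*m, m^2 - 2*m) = m^2 - 2*m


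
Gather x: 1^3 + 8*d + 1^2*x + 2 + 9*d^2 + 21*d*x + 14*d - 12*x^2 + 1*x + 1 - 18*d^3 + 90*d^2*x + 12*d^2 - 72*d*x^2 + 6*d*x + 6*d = -18*d^3 + 21*d^2 + 28*d + x^2*(-72*d - 12) + x*(90*d^2 + 27*d + 2) + 4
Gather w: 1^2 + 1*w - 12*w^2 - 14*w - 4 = -12*w^2 - 13*w - 3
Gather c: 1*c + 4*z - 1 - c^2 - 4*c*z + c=-c^2 + c*(2 - 4*z) + 4*z - 1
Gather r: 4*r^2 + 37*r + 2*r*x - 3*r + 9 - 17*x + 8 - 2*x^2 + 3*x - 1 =4*r^2 + r*(2*x + 34) - 2*x^2 - 14*x + 16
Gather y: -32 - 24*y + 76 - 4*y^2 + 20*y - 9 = -4*y^2 - 4*y + 35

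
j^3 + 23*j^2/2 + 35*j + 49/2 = (j + 1)*(j + 7/2)*(j + 7)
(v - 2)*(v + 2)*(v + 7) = v^3 + 7*v^2 - 4*v - 28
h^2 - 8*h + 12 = (h - 6)*(h - 2)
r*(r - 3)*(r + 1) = r^3 - 2*r^2 - 3*r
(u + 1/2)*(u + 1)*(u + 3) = u^3 + 9*u^2/2 + 5*u + 3/2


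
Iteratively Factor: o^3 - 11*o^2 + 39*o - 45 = (o - 3)*(o^2 - 8*o + 15) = (o - 3)^2*(o - 5)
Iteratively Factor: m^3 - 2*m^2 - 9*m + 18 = (m - 2)*(m^2 - 9) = (m - 3)*(m - 2)*(m + 3)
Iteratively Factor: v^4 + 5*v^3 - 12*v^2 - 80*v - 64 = (v + 1)*(v^3 + 4*v^2 - 16*v - 64) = (v + 1)*(v + 4)*(v^2 - 16) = (v - 4)*(v + 1)*(v + 4)*(v + 4)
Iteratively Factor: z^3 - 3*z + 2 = (z - 1)*(z^2 + z - 2) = (z - 1)^2*(z + 2)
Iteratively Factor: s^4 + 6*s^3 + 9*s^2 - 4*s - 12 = (s - 1)*(s^3 + 7*s^2 + 16*s + 12) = (s - 1)*(s + 3)*(s^2 + 4*s + 4) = (s - 1)*(s + 2)*(s + 3)*(s + 2)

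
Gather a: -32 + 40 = 8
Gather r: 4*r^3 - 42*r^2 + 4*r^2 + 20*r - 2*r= 4*r^3 - 38*r^2 + 18*r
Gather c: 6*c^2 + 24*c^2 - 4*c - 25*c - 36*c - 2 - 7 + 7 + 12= 30*c^2 - 65*c + 10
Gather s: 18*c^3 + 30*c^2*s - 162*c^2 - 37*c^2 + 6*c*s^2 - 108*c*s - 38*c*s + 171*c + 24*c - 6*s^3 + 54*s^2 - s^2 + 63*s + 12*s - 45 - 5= 18*c^3 - 199*c^2 + 195*c - 6*s^3 + s^2*(6*c + 53) + s*(30*c^2 - 146*c + 75) - 50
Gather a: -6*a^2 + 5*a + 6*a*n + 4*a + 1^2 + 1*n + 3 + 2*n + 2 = -6*a^2 + a*(6*n + 9) + 3*n + 6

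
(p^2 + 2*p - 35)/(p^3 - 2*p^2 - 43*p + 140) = 1/(p - 4)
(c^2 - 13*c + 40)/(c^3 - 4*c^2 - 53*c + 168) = (c - 5)/(c^2 + 4*c - 21)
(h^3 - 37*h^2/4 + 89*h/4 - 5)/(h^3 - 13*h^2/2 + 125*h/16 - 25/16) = 4*(h - 4)/(4*h - 5)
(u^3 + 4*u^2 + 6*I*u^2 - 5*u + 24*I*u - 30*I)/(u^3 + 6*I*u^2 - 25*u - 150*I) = (u - 1)/(u - 5)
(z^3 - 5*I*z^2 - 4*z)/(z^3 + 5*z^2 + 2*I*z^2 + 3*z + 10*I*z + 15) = z*(z - 4*I)/(z^2 + z*(5 + 3*I) + 15*I)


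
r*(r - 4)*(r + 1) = r^3 - 3*r^2 - 4*r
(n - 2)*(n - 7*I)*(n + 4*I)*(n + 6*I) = n^4 - 2*n^3 + 3*I*n^3 + 46*n^2 - 6*I*n^2 - 92*n + 168*I*n - 336*I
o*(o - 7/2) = o^2 - 7*o/2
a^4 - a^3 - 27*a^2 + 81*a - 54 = (a - 3)^2*(a - 1)*(a + 6)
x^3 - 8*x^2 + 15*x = x*(x - 5)*(x - 3)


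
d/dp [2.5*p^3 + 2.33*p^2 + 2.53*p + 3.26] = 7.5*p^2 + 4.66*p + 2.53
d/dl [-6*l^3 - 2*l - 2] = -18*l^2 - 2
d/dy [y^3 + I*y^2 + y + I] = 3*y^2 + 2*I*y + 1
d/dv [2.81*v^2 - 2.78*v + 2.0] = 5.62*v - 2.78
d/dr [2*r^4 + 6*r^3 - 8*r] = 8*r^3 + 18*r^2 - 8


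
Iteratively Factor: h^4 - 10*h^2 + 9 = (h - 3)*(h^3 + 3*h^2 - h - 3) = (h - 3)*(h + 3)*(h^2 - 1) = (h - 3)*(h + 1)*(h + 3)*(h - 1)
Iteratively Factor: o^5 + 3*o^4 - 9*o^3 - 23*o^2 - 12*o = (o)*(o^4 + 3*o^3 - 9*o^2 - 23*o - 12) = o*(o + 1)*(o^3 + 2*o^2 - 11*o - 12) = o*(o + 1)^2*(o^2 + o - 12) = o*(o + 1)^2*(o + 4)*(o - 3)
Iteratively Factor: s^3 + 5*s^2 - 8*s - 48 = (s + 4)*(s^2 + s - 12) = (s + 4)^2*(s - 3)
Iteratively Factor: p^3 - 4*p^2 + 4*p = (p - 2)*(p^2 - 2*p) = p*(p - 2)*(p - 2)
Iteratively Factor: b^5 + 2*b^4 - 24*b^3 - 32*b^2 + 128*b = (b + 4)*(b^4 - 2*b^3 - 16*b^2 + 32*b) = (b - 2)*(b + 4)*(b^3 - 16*b) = (b - 2)*(b + 4)^2*(b^2 - 4*b) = (b - 4)*(b - 2)*(b + 4)^2*(b)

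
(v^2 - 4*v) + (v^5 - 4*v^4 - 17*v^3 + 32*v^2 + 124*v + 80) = v^5 - 4*v^4 - 17*v^3 + 33*v^2 + 120*v + 80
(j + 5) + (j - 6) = 2*j - 1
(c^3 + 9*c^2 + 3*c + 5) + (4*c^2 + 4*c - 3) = c^3 + 13*c^2 + 7*c + 2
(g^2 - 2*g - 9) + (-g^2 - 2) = -2*g - 11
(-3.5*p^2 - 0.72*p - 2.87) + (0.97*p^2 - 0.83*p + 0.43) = -2.53*p^2 - 1.55*p - 2.44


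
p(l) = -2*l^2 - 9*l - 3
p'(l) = -4*l - 9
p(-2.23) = 7.12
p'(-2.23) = -0.08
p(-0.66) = 2.07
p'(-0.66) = -6.36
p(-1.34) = 5.47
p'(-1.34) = -3.64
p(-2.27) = 7.12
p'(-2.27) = 0.08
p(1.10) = -15.32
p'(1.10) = -13.40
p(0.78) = -11.24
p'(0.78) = -12.12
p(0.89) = -12.59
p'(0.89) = -12.56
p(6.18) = -135.00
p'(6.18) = -33.72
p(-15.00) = -318.00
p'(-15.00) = 51.00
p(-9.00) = -84.00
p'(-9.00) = 27.00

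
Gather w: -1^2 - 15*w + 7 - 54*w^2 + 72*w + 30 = -54*w^2 + 57*w + 36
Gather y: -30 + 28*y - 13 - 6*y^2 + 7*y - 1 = -6*y^2 + 35*y - 44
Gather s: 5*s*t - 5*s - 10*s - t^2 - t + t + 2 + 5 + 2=s*(5*t - 15) - t^2 + 9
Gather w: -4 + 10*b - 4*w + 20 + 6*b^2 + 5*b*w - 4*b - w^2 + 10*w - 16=6*b^2 + 6*b - w^2 + w*(5*b + 6)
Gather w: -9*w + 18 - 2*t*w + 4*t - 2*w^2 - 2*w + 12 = 4*t - 2*w^2 + w*(-2*t - 11) + 30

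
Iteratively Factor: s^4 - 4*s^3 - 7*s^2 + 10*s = (s)*(s^3 - 4*s^2 - 7*s + 10) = s*(s + 2)*(s^2 - 6*s + 5) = s*(s - 1)*(s + 2)*(s - 5)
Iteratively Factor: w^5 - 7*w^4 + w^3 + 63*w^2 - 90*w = (w - 2)*(w^4 - 5*w^3 - 9*w^2 + 45*w) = (w - 3)*(w - 2)*(w^3 - 2*w^2 - 15*w) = w*(w - 3)*(w - 2)*(w^2 - 2*w - 15) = w*(w - 5)*(w - 3)*(w - 2)*(w + 3)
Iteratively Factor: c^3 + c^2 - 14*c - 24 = (c - 4)*(c^2 + 5*c + 6) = (c - 4)*(c + 3)*(c + 2)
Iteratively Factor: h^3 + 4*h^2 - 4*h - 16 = (h + 2)*(h^2 + 2*h - 8) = (h - 2)*(h + 2)*(h + 4)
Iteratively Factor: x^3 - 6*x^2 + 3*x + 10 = (x - 2)*(x^2 - 4*x - 5) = (x - 2)*(x + 1)*(x - 5)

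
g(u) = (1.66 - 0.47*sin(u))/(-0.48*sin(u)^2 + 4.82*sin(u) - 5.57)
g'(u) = (1.66 - 0.47*sin(u))*(0.96*sin(u)*cos(u) - 4.82*cos(u))/(-0.48*sin(u)^2 + 4.82*sin(u) - 5.57)^2 - 0.47*cos(u)/(-0.48*sin(u)^2 + 4.82*sin(u) - 5.57) = (-0.2256*sin(u)^2 + 1.5936*sin(u) - 5.3833)*cos(u)/(0.2304*sin(u)^4 - 4.6272*sin(u)^3 + 28.5796*sin(u)^2 - 53.6948*sin(u) + 31.0249)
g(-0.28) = -0.26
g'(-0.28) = -0.12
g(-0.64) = -0.23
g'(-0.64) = -0.07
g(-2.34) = -0.22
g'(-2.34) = 0.05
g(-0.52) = -0.23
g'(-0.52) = -0.08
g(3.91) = -0.22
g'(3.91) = 0.06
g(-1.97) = -0.20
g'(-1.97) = 0.03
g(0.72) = -0.52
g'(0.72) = -0.49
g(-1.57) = -0.20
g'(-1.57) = -0.00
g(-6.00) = -0.36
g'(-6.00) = -0.26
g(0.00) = -0.30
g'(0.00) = -0.17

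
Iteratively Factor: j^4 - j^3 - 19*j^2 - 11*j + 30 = (j + 2)*(j^3 - 3*j^2 - 13*j + 15) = (j - 5)*(j + 2)*(j^2 + 2*j - 3) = (j - 5)*(j + 2)*(j + 3)*(j - 1)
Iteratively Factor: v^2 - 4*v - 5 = (v + 1)*(v - 5)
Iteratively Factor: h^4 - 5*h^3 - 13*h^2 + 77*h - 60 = (h + 4)*(h^3 - 9*h^2 + 23*h - 15) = (h - 1)*(h + 4)*(h^2 - 8*h + 15) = (h - 3)*(h - 1)*(h + 4)*(h - 5)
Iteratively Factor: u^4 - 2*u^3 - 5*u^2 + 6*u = (u - 3)*(u^3 + u^2 - 2*u) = u*(u - 3)*(u^2 + u - 2) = u*(u - 3)*(u - 1)*(u + 2)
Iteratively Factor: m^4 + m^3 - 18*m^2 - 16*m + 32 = (m - 1)*(m^3 + 2*m^2 - 16*m - 32) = (m - 1)*(m + 4)*(m^2 - 2*m - 8) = (m - 1)*(m + 2)*(m + 4)*(m - 4)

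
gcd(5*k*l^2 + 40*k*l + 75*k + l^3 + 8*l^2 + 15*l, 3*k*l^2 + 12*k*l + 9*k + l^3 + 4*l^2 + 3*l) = l + 3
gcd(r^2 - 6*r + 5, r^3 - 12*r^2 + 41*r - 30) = r^2 - 6*r + 5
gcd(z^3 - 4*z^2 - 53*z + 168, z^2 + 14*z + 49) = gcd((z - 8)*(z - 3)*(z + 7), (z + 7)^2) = z + 7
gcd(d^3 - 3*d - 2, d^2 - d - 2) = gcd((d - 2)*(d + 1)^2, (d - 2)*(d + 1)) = d^2 - d - 2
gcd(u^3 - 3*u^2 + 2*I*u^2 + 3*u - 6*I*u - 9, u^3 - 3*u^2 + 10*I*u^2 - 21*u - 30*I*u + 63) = u^2 + u*(-3 + 3*I) - 9*I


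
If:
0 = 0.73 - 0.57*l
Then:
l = 1.28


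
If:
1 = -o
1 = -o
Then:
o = -1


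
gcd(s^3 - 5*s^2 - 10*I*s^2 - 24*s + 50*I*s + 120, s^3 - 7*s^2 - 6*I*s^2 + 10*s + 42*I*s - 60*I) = s^2 + s*(-5 - 6*I) + 30*I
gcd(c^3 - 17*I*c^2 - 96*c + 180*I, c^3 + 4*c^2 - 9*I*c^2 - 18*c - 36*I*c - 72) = c - 6*I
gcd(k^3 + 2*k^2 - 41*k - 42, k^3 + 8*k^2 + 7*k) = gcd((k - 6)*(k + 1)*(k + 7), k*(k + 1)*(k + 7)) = k^2 + 8*k + 7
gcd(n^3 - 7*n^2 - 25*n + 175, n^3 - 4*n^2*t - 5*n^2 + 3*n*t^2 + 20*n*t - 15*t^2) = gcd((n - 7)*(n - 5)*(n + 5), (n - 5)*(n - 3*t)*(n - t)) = n - 5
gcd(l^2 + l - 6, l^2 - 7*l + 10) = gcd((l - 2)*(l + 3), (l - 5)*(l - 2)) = l - 2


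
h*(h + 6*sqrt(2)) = h^2 + 6*sqrt(2)*h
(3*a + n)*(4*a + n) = 12*a^2 + 7*a*n + n^2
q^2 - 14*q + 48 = (q - 8)*(q - 6)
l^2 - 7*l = l*(l - 7)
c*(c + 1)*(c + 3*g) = c^3 + 3*c^2*g + c^2 + 3*c*g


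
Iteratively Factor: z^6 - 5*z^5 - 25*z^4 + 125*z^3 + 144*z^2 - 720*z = (z + 3)*(z^5 - 8*z^4 - z^3 + 128*z^2 - 240*z) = z*(z + 3)*(z^4 - 8*z^3 - z^2 + 128*z - 240) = z*(z - 3)*(z + 3)*(z^3 - 5*z^2 - 16*z + 80) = z*(z - 5)*(z - 3)*(z + 3)*(z^2 - 16) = z*(z - 5)*(z - 3)*(z + 3)*(z + 4)*(z - 4)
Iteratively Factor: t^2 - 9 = (t - 3)*(t + 3)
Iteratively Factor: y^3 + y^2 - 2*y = (y + 2)*(y^2 - y) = (y - 1)*(y + 2)*(y)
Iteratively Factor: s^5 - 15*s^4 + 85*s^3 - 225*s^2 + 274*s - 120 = (s - 1)*(s^4 - 14*s^3 + 71*s^2 - 154*s + 120) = (s - 4)*(s - 1)*(s^3 - 10*s^2 + 31*s - 30) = (s - 4)*(s - 3)*(s - 1)*(s^2 - 7*s + 10) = (s - 5)*(s - 4)*(s - 3)*(s - 1)*(s - 2)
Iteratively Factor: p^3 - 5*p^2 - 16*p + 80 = (p - 4)*(p^2 - p - 20) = (p - 4)*(p + 4)*(p - 5)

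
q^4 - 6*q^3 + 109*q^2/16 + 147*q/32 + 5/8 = (q - 4)*(q - 5/2)*(q + 1/4)^2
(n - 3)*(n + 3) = n^2 - 9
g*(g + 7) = g^2 + 7*g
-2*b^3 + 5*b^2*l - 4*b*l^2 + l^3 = (-2*b + l)*(-b + l)^2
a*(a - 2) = a^2 - 2*a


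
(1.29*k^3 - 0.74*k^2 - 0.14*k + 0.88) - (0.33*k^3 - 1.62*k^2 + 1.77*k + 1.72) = 0.96*k^3 + 0.88*k^2 - 1.91*k - 0.84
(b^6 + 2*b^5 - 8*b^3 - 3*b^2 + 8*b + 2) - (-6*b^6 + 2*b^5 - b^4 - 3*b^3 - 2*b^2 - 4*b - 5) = 7*b^6 + b^4 - 5*b^3 - b^2 + 12*b + 7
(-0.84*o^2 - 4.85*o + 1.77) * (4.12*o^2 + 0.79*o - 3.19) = -3.4608*o^4 - 20.6456*o^3 + 6.1405*o^2 + 16.8698*o - 5.6463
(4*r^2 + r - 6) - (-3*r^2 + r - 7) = 7*r^2 + 1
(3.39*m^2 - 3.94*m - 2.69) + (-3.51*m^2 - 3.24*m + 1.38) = -0.12*m^2 - 7.18*m - 1.31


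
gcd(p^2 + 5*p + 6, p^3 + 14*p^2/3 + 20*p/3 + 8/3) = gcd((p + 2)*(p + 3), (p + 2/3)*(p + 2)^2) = p + 2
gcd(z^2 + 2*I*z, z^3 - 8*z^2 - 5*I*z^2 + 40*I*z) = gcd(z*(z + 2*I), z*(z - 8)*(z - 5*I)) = z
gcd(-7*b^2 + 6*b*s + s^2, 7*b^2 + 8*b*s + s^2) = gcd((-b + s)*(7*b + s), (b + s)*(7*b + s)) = 7*b + s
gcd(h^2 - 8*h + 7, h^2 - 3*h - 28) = h - 7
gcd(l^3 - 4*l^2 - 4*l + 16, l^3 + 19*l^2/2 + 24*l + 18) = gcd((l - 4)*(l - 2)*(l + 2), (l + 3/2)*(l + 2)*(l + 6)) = l + 2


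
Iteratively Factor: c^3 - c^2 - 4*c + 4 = (c - 2)*(c^2 + c - 2) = (c - 2)*(c + 2)*(c - 1)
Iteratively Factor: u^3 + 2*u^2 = (u)*(u^2 + 2*u) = u*(u + 2)*(u)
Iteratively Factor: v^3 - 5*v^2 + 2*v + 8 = (v - 4)*(v^2 - v - 2) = (v - 4)*(v - 2)*(v + 1)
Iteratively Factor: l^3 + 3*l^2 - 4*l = (l - 1)*(l^2 + 4*l) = l*(l - 1)*(l + 4)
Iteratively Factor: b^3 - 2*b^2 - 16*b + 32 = (b - 4)*(b^2 + 2*b - 8) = (b - 4)*(b + 4)*(b - 2)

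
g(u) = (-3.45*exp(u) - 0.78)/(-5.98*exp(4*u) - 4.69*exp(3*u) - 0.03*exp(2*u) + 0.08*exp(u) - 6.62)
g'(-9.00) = 0.00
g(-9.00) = 0.12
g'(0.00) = -0.34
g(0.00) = 0.25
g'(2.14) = -0.00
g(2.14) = 0.00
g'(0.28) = -0.32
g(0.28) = 0.15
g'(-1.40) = 0.12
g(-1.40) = 0.24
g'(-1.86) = 0.08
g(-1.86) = 0.20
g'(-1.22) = 0.13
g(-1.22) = 0.27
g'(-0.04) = -0.33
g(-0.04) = 0.26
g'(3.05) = -0.00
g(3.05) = 0.00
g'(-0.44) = -0.05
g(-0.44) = 0.34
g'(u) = (-3.45*exp(u) - 0.78)*(23.92*exp(4*u) + 14.07*exp(3*u) + 0.06*exp(2*u) - 0.08*exp(u))/(-5.98*exp(4*u) - 4.69*exp(3*u) - 0.03*exp(2*u) + 0.08*exp(u) - 6.62)^2 - 3.45*exp(u)/(-5.98*exp(4*u) - 4.69*exp(3*u) - 0.03*exp(2*u) + 0.08*exp(u) - 6.62) = (-61.893*exp(4*u) - 51.0186*exp(3*u) - 11.0781*exp(2*u) - 0.0468*exp(u) + 22.9014)*exp(u)/(35.7604*exp(8*u) + 56.0924*exp(7*u) + 22.3549*exp(6*u) - 0.6754*exp(5*u) + 78.4257*exp(4*u) + 62.0908*exp(3*u) + 0.4036*exp(2*u) - 1.0592*exp(u) + 43.8244)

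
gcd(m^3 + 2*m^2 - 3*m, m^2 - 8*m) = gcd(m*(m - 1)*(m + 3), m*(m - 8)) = m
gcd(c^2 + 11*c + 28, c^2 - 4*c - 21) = 1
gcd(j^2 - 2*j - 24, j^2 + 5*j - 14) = 1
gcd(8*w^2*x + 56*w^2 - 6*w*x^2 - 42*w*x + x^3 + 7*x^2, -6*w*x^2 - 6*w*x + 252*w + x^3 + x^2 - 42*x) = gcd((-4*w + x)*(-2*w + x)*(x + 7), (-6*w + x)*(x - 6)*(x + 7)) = x + 7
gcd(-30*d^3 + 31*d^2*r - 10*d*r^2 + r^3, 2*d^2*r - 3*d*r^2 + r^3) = -2*d + r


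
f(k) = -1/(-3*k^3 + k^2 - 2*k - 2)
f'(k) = -(9*k^2 - 2*k + 2)/(-3*k^3 + k^2 - 2*k - 2)^2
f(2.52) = 0.02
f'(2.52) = -0.02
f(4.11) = 0.00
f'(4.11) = -0.00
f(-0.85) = -0.44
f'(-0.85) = -1.99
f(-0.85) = -0.44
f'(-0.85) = -1.99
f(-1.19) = -0.15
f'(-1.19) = -0.36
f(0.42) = 0.35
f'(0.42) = -0.33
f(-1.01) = -0.24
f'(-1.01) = -0.77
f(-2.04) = -0.03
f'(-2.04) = -0.04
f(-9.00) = 0.00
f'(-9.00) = 0.00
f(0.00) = 0.50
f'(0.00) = -0.50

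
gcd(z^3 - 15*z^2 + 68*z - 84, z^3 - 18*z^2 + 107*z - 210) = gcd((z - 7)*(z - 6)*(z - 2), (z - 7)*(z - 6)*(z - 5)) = z^2 - 13*z + 42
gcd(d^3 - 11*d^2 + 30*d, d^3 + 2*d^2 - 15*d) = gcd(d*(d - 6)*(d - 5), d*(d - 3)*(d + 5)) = d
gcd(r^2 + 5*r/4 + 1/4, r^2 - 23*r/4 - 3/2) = r + 1/4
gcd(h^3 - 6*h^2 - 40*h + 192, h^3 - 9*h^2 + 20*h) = h - 4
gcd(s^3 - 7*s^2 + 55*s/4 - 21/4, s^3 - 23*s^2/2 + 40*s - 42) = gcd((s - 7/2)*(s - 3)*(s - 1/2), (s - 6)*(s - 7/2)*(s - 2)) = s - 7/2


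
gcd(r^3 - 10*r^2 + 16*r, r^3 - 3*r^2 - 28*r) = r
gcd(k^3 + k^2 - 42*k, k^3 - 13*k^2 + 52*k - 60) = k - 6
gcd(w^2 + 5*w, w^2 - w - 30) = w + 5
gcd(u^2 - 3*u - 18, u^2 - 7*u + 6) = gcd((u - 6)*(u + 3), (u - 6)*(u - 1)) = u - 6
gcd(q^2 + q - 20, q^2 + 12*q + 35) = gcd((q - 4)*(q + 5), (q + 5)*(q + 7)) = q + 5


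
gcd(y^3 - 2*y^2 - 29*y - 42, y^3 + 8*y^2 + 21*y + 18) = y^2 + 5*y + 6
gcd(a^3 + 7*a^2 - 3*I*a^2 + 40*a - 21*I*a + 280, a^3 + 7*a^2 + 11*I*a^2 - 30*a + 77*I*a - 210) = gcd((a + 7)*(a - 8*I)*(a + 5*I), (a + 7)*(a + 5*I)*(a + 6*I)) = a^2 + a*(7 + 5*I) + 35*I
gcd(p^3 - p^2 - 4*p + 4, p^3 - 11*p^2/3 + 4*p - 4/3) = p^2 - 3*p + 2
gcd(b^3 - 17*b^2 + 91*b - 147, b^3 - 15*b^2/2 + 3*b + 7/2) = b - 7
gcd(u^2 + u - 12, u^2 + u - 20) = 1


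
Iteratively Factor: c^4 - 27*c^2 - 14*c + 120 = (c - 2)*(c^3 + 2*c^2 - 23*c - 60) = (c - 5)*(c - 2)*(c^2 + 7*c + 12) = (c - 5)*(c - 2)*(c + 4)*(c + 3)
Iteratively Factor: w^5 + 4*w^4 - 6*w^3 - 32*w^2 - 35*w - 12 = (w + 4)*(w^4 - 6*w^2 - 8*w - 3) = (w + 1)*(w + 4)*(w^3 - w^2 - 5*w - 3) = (w - 3)*(w + 1)*(w + 4)*(w^2 + 2*w + 1) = (w - 3)*(w + 1)^2*(w + 4)*(w + 1)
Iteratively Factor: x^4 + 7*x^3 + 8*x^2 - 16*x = (x + 4)*(x^3 + 3*x^2 - 4*x) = x*(x + 4)*(x^2 + 3*x - 4) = x*(x + 4)^2*(x - 1)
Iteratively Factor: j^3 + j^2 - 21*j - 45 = (j + 3)*(j^2 - 2*j - 15) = (j + 3)^2*(j - 5)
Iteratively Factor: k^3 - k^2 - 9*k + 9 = (k - 3)*(k^2 + 2*k - 3) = (k - 3)*(k - 1)*(k + 3)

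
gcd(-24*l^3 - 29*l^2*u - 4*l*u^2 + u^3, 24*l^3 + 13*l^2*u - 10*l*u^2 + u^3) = -8*l^2 - 7*l*u + u^2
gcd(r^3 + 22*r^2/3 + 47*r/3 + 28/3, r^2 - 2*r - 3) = r + 1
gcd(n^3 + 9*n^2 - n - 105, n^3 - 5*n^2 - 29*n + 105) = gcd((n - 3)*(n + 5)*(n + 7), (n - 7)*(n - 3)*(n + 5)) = n^2 + 2*n - 15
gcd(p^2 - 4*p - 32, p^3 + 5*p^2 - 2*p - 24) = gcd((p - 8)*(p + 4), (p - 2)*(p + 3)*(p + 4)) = p + 4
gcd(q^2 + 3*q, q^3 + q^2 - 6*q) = q^2 + 3*q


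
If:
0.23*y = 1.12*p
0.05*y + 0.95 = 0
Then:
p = -3.90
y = -19.00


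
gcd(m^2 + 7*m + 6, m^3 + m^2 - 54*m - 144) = m + 6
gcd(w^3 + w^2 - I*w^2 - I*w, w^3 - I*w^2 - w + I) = w^2 + w*(1 - I) - I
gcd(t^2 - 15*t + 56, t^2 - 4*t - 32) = t - 8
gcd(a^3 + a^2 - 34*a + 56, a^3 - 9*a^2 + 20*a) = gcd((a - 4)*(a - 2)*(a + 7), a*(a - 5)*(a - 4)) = a - 4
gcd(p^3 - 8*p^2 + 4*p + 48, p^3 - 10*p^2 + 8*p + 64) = p^2 - 2*p - 8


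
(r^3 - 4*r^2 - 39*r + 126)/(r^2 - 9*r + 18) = (r^2 - r - 42)/(r - 6)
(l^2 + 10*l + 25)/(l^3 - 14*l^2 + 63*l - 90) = (l^2 + 10*l + 25)/(l^3 - 14*l^2 + 63*l - 90)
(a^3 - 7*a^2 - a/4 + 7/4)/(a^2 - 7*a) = a - 1/(4*a)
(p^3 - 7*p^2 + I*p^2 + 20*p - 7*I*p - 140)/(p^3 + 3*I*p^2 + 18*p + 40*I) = (p - 7)/(p + 2*I)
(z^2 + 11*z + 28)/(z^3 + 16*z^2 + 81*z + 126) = (z + 4)/(z^2 + 9*z + 18)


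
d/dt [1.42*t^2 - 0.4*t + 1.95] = 2.84*t - 0.4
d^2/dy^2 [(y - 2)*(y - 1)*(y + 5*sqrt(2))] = 6*y - 6 + 10*sqrt(2)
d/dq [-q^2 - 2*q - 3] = -2*q - 2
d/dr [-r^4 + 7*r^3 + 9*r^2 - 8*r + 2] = -4*r^3 + 21*r^2 + 18*r - 8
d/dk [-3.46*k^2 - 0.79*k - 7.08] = -6.92*k - 0.79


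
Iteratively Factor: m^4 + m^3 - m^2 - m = (m + 1)*(m^3 - m) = m*(m + 1)*(m^2 - 1) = m*(m - 1)*(m + 1)*(m + 1)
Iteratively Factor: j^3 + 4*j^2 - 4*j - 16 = (j + 2)*(j^2 + 2*j - 8) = (j + 2)*(j + 4)*(j - 2)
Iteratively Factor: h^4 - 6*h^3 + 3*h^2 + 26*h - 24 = (h - 3)*(h^3 - 3*h^2 - 6*h + 8) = (h - 3)*(h + 2)*(h^2 - 5*h + 4) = (h - 3)*(h - 1)*(h + 2)*(h - 4)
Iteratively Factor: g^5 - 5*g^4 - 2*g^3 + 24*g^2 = (g + 2)*(g^4 - 7*g^3 + 12*g^2) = g*(g + 2)*(g^3 - 7*g^2 + 12*g) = g^2*(g + 2)*(g^2 - 7*g + 12) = g^2*(g - 4)*(g + 2)*(g - 3)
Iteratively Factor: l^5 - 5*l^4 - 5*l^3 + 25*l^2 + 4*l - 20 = (l - 1)*(l^4 - 4*l^3 - 9*l^2 + 16*l + 20) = (l - 1)*(l + 2)*(l^3 - 6*l^2 + 3*l + 10) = (l - 1)*(l + 1)*(l + 2)*(l^2 - 7*l + 10) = (l - 5)*(l - 1)*(l + 1)*(l + 2)*(l - 2)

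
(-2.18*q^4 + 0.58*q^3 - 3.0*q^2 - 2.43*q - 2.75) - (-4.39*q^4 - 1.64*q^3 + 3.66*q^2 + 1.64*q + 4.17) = 2.21*q^4 + 2.22*q^3 - 6.66*q^2 - 4.07*q - 6.92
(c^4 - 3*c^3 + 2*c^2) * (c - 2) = c^5 - 5*c^4 + 8*c^3 - 4*c^2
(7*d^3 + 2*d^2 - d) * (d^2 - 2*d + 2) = 7*d^5 - 12*d^4 + 9*d^3 + 6*d^2 - 2*d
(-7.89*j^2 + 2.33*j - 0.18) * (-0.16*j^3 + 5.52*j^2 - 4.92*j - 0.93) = 1.2624*j^5 - 43.9256*j^4 + 51.7092*j^3 - 5.1195*j^2 - 1.2813*j + 0.1674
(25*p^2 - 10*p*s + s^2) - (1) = 25*p^2 - 10*p*s + s^2 - 1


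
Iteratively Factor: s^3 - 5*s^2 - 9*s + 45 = (s - 5)*(s^2 - 9) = (s - 5)*(s - 3)*(s + 3)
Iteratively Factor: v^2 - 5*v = (v)*(v - 5)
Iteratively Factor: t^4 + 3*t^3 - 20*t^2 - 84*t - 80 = (t + 4)*(t^3 - t^2 - 16*t - 20) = (t - 5)*(t + 4)*(t^2 + 4*t + 4) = (t - 5)*(t + 2)*(t + 4)*(t + 2)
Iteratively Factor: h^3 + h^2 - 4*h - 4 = (h + 2)*(h^2 - h - 2) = (h - 2)*(h + 2)*(h + 1)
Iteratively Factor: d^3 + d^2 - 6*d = (d + 3)*(d^2 - 2*d) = d*(d + 3)*(d - 2)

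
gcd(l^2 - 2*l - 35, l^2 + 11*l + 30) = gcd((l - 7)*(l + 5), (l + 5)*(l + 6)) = l + 5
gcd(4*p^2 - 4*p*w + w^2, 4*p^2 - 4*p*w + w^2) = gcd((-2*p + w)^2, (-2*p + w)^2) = 4*p^2 - 4*p*w + w^2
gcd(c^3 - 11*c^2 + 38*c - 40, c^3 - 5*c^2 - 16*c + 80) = c^2 - 9*c + 20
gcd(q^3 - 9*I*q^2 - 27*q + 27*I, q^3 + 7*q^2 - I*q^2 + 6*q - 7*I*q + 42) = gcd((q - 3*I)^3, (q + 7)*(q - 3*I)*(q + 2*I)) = q - 3*I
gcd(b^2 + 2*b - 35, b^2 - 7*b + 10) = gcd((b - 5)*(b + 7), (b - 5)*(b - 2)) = b - 5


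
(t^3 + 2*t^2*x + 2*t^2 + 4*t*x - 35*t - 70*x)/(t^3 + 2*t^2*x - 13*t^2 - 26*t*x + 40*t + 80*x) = (t + 7)/(t - 8)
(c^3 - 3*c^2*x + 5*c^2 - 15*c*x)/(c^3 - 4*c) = (c^2 - 3*c*x + 5*c - 15*x)/(c^2 - 4)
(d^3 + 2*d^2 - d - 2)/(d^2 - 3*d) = (d^3 + 2*d^2 - d - 2)/(d*(d - 3))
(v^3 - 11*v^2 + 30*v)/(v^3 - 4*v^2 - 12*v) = (v - 5)/(v + 2)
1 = 1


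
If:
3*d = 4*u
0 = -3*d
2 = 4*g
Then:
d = 0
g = 1/2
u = 0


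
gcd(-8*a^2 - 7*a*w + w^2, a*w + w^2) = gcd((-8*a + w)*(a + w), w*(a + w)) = a + w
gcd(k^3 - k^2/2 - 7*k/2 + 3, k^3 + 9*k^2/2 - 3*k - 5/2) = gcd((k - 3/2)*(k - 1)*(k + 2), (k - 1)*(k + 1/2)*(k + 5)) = k - 1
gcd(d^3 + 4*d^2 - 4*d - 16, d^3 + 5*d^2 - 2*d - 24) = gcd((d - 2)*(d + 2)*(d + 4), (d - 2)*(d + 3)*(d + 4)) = d^2 + 2*d - 8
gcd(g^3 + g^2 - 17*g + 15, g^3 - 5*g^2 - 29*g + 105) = g^2 + 2*g - 15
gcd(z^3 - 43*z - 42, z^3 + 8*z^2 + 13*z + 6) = z^2 + 7*z + 6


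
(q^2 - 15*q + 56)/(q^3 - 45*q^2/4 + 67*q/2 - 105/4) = 4*(q - 8)/(4*q^2 - 17*q + 15)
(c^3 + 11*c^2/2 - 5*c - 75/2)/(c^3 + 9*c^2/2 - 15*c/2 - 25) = (c + 3)/(c + 2)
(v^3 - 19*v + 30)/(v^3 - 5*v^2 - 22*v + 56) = (v^2 + 2*v - 15)/(v^2 - 3*v - 28)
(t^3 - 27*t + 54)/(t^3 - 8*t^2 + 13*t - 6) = (t^3 - 27*t + 54)/(t^3 - 8*t^2 + 13*t - 6)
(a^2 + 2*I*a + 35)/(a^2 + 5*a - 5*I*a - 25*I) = (a + 7*I)/(a + 5)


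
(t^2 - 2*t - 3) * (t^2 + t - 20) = t^4 - t^3 - 25*t^2 + 37*t + 60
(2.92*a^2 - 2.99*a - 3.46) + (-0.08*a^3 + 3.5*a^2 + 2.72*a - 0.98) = -0.08*a^3 + 6.42*a^2 - 0.27*a - 4.44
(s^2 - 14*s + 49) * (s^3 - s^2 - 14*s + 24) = s^5 - 15*s^4 + 49*s^3 + 171*s^2 - 1022*s + 1176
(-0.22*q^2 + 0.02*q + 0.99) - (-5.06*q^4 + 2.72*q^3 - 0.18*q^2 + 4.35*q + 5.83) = 5.06*q^4 - 2.72*q^3 - 0.04*q^2 - 4.33*q - 4.84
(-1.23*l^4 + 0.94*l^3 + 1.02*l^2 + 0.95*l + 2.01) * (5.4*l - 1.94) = -6.642*l^5 + 7.4622*l^4 + 3.6844*l^3 + 3.1512*l^2 + 9.011*l - 3.8994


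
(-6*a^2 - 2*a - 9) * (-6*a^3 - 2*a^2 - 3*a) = 36*a^5 + 24*a^4 + 76*a^3 + 24*a^2 + 27*a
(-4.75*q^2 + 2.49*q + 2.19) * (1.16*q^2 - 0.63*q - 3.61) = -5.51*q^4 + 5.8809*q^3 + 18.1192*q^2 - 10.3686*q - 7.9059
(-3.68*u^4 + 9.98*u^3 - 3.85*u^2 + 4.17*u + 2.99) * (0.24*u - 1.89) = -0.8832*u^5 + 9.3504*u^4 - 19.7862*u^3 + 8.2773*u^2 - 7.1637*u - 5.6511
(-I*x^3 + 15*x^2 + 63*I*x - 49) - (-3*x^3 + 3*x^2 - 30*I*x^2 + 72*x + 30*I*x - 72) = 3*x^3 - I*x^3 + 12*x^2 + 30*I*x^2 - 72*x + 33*I*x + 23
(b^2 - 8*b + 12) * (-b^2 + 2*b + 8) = -b^4 + 10*b^3 - 20*b^2 - 40*b + 96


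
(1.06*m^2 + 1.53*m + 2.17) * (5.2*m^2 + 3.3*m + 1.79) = 5.512*m^4 + 11.454*m^3 + 18.2304*m^2 + 9.8997*m + 3.8843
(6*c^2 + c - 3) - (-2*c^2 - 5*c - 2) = 8*c^2 + 6*c - 1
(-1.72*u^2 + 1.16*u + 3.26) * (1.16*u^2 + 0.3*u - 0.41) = -1.9952*u^4 + 0.8296*u^3 + 4.8348*u^2 + 0.5024*u - 1.3366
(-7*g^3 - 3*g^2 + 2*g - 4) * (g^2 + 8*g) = -7*g^5 - 59*g^4 - 22*g^3 + 12*g^2 - 32*g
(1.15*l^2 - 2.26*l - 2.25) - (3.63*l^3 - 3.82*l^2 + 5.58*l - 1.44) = -3.63*l^3 + 4.97*l^2 - 7.84*l - 0.81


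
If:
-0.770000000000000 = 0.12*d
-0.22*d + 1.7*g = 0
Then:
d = -6.42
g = -0.83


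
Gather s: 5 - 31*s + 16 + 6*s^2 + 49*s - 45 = 6*s^2 + 18*s - 24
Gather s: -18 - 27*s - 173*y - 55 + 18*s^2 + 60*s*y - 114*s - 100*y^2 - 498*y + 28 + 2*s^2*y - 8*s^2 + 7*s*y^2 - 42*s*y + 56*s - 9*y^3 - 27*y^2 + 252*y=s^2*(2*y + 10) + s*(7*y^2 + 18*y - 85) - 9*y^3 - 127*y^2 - 419*y - 45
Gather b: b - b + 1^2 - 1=0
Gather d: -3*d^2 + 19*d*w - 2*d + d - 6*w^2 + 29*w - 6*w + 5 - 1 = -3*d^2 + d*(19*w - 1) - 6*w^2 + 23*w + 4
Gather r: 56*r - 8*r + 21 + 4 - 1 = 48*r + 24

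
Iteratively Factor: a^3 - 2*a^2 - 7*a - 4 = (a + 1)*(a^2 - 3*a - 4) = (a + 1)^2*(a - 4)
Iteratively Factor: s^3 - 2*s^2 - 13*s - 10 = (s + 1)*(s^2 - 3*s - 10) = (s + 1)*(s + 2)*(s - 5)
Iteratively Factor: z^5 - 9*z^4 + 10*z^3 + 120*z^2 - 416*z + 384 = (z - 4)*(z^4 - 5*z^3 - 10*z^2 + 80*z - 96) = (z - 4)*(z - 3)*(z^3 - 2*z^2 - 16*z + 32) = (z - 4)*(z - 3)*(z - 2)*(z^2 - 16) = (z - 4)*(z - 3)*(z - 2)*(z + 4)*(z - 4)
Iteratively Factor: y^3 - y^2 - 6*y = (y - 3)*(y^2 + 2*y) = y*(y - 3)*(y + 2)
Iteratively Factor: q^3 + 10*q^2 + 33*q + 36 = (q + 3)*(q^2 + 7*q + 12) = (q + 3)^2*(q + 4)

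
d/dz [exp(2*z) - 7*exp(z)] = (2*exp(z) - 7)*exp(z)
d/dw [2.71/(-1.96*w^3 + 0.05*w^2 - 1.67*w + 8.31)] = (15.9348*w^2 - 0.271*w + 4.5257)/(1.96*w^3 - 0.05*w^2 + 1.67*w - 8.31)^2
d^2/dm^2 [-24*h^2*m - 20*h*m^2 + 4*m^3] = -40*h + 24*m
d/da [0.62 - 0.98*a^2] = -1.96*a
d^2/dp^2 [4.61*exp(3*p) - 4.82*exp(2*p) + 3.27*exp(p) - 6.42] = (41.49*exp(2*p) - 19.28*exp(p) + 3.27)*exp(p)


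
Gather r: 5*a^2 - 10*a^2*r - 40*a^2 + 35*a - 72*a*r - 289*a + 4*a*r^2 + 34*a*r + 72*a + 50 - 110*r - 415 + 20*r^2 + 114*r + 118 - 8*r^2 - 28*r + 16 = -35*a^2 - 182*a + r^2*(4*a + 12) + r*(-10*a^2 - 38*a - 24) - 231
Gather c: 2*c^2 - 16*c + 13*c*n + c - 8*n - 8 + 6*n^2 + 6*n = 2*c^2 + c*(13*n - 15) + 6*n^2 - 2*n - 8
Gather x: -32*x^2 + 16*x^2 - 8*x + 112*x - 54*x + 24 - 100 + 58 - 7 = -16*x^2 + 50*x - 25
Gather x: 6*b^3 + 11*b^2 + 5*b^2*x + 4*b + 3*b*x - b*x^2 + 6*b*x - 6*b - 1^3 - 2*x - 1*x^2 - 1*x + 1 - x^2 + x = 6*b^3 + 11*b^2 - 2*b + x^2*(-b - 2) + x*(5*b^2 + 9*b - 2)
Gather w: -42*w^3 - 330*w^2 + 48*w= -42*w^3 - 330*w^2 + 48*w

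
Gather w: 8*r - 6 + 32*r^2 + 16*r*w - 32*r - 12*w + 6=32*r^2 - 24*r + w*(16*r - 12)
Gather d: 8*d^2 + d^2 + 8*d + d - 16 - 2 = 9*d^2 + 9*d - 18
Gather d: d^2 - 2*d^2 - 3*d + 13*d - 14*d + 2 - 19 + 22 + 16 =-d^2 - 4*d + 21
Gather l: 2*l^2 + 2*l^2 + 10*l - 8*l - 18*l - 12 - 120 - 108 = 4*l^2 - 16*l - 240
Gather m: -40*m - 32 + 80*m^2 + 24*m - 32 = 80*m^2 - 16*m - 64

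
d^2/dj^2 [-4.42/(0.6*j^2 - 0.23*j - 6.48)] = (-3.1824*j^2 + 1.21992*j + 4.42*(1.2*j - 0.23)*(2.4*j - 0.46) + 34.36992)/(-0.6*j^2 + 0.23*j + 6.48)^3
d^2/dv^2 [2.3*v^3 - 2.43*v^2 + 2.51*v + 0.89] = 13.8*v - 4.86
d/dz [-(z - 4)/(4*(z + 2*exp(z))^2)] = (-z + 2*(z - 4)*(2*exp(z) + 1) - 2*exp(z))/(4*(z + 2*exp(z))^3)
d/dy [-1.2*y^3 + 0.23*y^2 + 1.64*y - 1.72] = -3.6*y^2 + 0.46*y + 1.64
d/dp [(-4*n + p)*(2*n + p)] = -2*n + 2*p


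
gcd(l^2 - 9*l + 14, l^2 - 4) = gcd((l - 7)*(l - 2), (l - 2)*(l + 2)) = l - 2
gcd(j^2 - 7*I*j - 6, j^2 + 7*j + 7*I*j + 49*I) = 1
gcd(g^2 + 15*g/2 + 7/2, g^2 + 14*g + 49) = g + 7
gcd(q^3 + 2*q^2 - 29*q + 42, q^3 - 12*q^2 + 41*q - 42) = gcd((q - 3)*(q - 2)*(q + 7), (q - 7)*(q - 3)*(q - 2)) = q^2 - 5*q + 6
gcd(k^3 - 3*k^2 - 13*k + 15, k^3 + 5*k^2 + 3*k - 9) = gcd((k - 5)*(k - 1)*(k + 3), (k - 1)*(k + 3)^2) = k^2 + 2*k - 3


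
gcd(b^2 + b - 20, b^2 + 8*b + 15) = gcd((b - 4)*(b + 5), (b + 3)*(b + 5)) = b + 5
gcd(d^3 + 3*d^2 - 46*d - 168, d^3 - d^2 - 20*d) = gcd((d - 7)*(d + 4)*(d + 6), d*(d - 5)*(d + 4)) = d + 4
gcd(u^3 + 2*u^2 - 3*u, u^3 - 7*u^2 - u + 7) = u - 1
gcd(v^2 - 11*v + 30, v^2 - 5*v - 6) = v - 6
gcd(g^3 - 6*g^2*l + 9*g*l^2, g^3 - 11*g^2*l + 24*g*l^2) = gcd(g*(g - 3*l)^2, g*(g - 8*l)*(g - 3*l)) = g^2 - 3*g*l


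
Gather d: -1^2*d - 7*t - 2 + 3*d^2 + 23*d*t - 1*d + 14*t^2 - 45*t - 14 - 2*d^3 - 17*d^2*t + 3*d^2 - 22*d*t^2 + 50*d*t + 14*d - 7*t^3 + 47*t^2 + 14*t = -2*d^3 + d^2*(6 - 17*t) + d*(-22*t^2 + 73*t + 12) - 7*t^3 + 61*t^2 - 38*t - 16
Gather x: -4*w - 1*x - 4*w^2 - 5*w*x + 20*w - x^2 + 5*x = -4*w^2 + 16*w - x^2 + x*(4 - 5*w)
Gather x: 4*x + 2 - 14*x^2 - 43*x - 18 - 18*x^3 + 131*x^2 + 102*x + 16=-18*x^3 + 117*x^2 + 63*x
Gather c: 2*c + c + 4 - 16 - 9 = 3*c - 21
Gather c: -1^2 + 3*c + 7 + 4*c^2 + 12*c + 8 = 4*c^2 + 15*c + 14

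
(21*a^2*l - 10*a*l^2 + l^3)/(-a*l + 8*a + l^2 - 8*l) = l*(-21*a^2 + 10*a*l - l^2)/(a*l - 8*a - l^2 + 8*l)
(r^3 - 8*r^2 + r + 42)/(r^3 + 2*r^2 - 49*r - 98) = (r - 3)/(r + 7)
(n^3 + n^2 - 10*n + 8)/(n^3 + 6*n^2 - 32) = (n - 1)/(n + 4)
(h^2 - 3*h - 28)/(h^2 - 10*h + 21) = (h + 4)/(h - 3)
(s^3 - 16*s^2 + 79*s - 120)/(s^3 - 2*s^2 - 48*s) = (s^2 - 8*s + 15)/(s*(s + 6))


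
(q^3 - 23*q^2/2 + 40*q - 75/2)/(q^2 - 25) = (2*q^2 - 13*q + 15)/(2*(q + 5))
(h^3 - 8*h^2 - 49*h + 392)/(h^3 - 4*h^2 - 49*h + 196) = (h - 8)/(h - 4)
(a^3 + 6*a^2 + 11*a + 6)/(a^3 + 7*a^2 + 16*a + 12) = (a + 1)/(a + 2)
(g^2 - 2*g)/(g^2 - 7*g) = (g - 2)/(g - 7)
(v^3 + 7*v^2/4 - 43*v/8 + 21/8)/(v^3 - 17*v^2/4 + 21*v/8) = (2*v^2 + 5*v - 7)/(v*(2*v - 7))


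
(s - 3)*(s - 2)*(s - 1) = s^3 - 6*s^2 + 11*s - 6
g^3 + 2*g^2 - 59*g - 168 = (g - 8)*(g + 3)*(g + 7)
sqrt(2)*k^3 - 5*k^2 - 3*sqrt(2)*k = k*(k - 3*sqrt(2))*(sqrt(2)*k + 1)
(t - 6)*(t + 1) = t^2 - 5*t - 6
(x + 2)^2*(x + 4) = x^3 + 8*x^2 + 20*x + 16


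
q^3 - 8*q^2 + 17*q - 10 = (q - 5)*(q - 2)*(q - 1)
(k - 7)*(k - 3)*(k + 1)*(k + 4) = k^4 - 5*k^3 - 25*k^2 + 65*k + 84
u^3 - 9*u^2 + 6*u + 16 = (u - 8)*(u - 2)*(u + 1)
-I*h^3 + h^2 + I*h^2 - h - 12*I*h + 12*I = (h - 3*I)*(h + 4*I)*(-I*h + I)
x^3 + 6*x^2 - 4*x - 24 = (x - 2)*(x + 2)*(x + 6)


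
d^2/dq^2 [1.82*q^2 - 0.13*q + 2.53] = 3.64000000000000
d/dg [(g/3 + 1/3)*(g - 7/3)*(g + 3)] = g^2 + 10*g/9 - 19/9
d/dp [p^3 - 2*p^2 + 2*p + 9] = 3*p^2 - 4*p + 2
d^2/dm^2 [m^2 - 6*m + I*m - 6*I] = 2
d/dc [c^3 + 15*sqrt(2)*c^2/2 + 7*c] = 3*c^2 + 15*sqrt(2)*c + 7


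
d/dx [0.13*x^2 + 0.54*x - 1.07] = 0.26*x + 0.54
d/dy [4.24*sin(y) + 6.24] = 4.24*cos(y)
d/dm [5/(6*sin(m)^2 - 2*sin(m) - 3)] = 10*(1 - 6*sin(m))*cos(m)/(2*sin(m) + 3*cos(2*m))^2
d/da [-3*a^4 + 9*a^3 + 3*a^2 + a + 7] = -12*a^3 + 27*a^2 + 6*a + 1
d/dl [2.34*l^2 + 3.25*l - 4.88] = 4.68*l + 3.25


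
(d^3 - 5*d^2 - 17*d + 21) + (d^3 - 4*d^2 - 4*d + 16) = 2*d^3 - 9*d^2 - 21*d + 37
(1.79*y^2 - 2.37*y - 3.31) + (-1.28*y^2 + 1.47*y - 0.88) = 0.51*y^2 - 0.9*y - 4.19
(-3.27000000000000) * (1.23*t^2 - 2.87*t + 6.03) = -4.0221*t^2 + 9.3849*t - 19.7181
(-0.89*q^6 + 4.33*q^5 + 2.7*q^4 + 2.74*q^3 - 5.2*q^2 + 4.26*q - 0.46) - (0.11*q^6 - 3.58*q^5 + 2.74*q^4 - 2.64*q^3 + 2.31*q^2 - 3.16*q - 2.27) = -1.0*q^6 + 7.91*q^5 - 0.04*q^4 + 5.38*q^3 - 7.51*q^2 + 7.42*q + 1.81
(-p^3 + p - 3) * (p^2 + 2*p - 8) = -p^5 - 2*p^4 + 9*p^3 - p^2 - 14*p + 24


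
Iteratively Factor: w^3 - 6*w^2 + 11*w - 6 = (w - 3)*(w^2 - 3*w + 2) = (w - 3)*(w - 1)*(w - 2)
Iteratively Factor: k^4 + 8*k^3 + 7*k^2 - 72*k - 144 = (k - 3)*(k^3 + 11*k^2 + 40*k + 48) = (k - 3)*(k + 4)*(k^2 + 7*k + 12) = (k - 3)*(k + 4)^2*(k + 3)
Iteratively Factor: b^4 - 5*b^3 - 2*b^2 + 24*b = (b)*(b^3 - 5*b^2 - 2*b + 24) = b*(b - 3)*(b^2 - 2*b - 8) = b*(b - 4)*(b - 3)*(b + 2)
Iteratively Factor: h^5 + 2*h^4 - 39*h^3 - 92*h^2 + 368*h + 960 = (h - 4)*(h^4 + 6*h^3 - 15*h^2 - 152*h - 240) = (h - 4)*(h + 4)*(h^3 + 2*h^2 - 23*h - 60) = (h - 5)*(h - 4)*(h + 4)*(h^2 + 7*h + 12) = (h - 5)*(h - 4)*(h + 4)^2*(h + 3)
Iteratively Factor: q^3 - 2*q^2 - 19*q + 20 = (q - 1)*(q^2 - q - 20) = (q - 1)*(q + 4)*(q - 5)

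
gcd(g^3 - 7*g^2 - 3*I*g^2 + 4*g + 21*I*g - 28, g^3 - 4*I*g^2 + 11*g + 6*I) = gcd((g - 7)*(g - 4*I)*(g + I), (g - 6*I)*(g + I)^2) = g + I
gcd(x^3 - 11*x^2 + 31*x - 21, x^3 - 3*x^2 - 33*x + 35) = x^2 - 8*x + 7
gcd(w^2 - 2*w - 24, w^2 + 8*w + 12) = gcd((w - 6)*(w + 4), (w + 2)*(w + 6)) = 1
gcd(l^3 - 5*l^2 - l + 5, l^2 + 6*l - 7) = l - 1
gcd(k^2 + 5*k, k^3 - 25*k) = k^2 + 5*k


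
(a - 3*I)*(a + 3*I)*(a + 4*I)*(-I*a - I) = -I*a^4 + 4*a^3 - I*a^3 + 4*a^2 - 9*I*a^2 + 36*a - 9*I*a + 36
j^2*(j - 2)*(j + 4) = j^4 + 2*j^3 - 8*j^2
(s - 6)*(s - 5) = s^2 - 11*s + 30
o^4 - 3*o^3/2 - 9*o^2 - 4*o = o*(o - 4)*(o + 1/2)*(o + 2)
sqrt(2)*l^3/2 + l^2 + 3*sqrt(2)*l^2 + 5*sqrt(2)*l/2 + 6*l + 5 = (l + 5)*(l + sqrt(2))*(sqrt(2)*l/2 + sqrt(2)/2)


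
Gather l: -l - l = -2*l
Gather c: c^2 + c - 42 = c^2 + c - 42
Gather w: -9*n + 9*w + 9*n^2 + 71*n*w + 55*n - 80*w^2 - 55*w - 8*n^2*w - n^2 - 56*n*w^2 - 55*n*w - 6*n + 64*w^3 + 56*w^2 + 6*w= 8*n^2 + 40*n + 64*w^3 + w^2*(-56*n - 24) + w*(-8*n^2 + 16*n - 40)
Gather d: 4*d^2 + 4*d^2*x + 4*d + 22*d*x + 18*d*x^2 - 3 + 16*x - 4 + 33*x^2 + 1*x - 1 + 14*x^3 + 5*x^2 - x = d^2*(4*x + 4) + d*(18*x^2 + 22*x + 4) + 14*x^3 + 38*x^2 + 16*x - 8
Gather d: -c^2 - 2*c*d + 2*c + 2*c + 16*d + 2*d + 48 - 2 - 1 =-c^2 + 4*c + d*(18 - 2*c) + 45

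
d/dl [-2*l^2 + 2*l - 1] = 2 - 4*l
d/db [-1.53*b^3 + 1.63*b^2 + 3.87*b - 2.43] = -4.59*b^2 + 3.26*b + 3.87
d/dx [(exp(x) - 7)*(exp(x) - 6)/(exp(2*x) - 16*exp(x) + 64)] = (20 - 3*exp(x))*exp(x)/(exp(3*x) - 24*exp(2*x) + 192*exp(x) - 512)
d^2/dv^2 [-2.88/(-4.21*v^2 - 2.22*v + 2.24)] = (-102.090816*v^2 - 53.834112*v + 2.88*(8.42*v + 2.22)*(16.84*v + 4.44) + 54.319104)/(4.21*v^2 + 2.22*v - 2.24)^3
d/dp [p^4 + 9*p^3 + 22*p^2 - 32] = p*(4*p^2 + 27*p + 44)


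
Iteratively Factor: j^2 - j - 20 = (j + 4)*(j - 5)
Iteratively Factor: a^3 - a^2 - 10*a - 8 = (a + 1)*(a^2 - 2*a - 8) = (a + 1)*(a + 2)*(a - 4)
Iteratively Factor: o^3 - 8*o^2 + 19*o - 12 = (o - 4)*(o^2 - 4*o + 3) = (o - 4)*(o - 1)*(o - 3)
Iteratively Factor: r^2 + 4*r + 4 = (r + 2)*(r + 2)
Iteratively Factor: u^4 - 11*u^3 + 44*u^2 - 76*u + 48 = (u - 2)*(u^3 - 9*u^2 + 26*u - 24) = (u - 3)*(u - 2)*(u^2 - 6*u + 8) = (u - 3)*(u - 2)^2*(u - 4)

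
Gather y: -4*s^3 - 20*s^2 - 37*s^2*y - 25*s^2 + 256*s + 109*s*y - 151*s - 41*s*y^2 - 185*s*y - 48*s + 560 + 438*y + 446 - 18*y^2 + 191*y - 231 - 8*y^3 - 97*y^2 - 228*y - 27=-4*s^3 - 45*s^2 + 57*s - 8*y^3 + y^2*(-41*s - 115) + y*(-37*s^2 - 76*s + 401) + 748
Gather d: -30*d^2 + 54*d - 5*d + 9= -30*d^2 + 49*d + 9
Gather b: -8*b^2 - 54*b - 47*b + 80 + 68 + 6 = -8*b^2 - 101*b + 154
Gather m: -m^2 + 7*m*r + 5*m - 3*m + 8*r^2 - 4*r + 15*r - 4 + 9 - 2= -m^2 + m*(7*r + 2) + 8*r^2 + 11*r + 3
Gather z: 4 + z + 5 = z + 9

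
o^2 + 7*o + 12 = (o + 3)*(o + 4)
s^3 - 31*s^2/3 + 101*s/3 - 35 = (s - 5)*(s - 3)*(s - 7/3)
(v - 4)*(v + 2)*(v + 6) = v^3 + 4*v^2 - 20*v - 48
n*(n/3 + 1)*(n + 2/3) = n^3/3 + 11*n^2/9 + 2*n/3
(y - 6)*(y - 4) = y^2 - 10*y + 24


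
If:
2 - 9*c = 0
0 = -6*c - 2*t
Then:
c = 2/9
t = -2/3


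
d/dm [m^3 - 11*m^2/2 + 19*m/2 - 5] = 3*m^2 - 11*m + 19/2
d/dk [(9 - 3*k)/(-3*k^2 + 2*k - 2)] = 3*(-3*k^2 + 18*k - 4)/(9*k^4 - 12*k^3 + 16*k^2 - 8*k + 4)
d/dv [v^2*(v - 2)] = v*(3*v - 4)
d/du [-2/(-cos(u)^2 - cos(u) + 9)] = 2*(2*cos(u) + 1)*sin(u)/(cos(u)^2 + cos(u) - 9)^2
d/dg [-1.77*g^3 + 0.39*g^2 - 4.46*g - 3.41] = -5.31*g^2 + 0.78*g - 4.46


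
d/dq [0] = 0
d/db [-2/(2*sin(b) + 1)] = 4*cos(b)/(2*sin(b) + 1)^2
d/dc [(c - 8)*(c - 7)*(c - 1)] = 3*c^2 - 32*c + 71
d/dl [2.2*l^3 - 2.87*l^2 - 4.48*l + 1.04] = 6.6*l^2 - 5.74*l - 4.48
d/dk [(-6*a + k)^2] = -12*a + 2*k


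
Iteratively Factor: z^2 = (z)*(z)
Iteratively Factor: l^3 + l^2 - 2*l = (l + 2)*(l^2 - l) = l*(l + 2)*(l - 1)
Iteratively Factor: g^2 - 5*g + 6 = (g - 3)*(g - 2)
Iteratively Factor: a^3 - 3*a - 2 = (a - 2)*(a^2 + 2*a + 1) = (a - 2)*(a + 1)*(a + 1)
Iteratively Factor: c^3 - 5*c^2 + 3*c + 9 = (c + 1)*(c^2 - 6*c + 9) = (c - 3)*(c + 1)*(c - 3)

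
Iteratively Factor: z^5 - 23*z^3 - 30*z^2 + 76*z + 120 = (z + 2)*(z^4 - 2*z^3 - 19*z^2 + 8*z + 60) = (z - 5)*(z + 2)*(z^3 + 3*z^2 - 4*z - 12) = (z - 5)*(z + 2)^2*(z^2 + z - 6) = (z - 5)*(z - 2)*(z + 2)^2*(z + 3)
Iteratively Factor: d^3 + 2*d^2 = (d)*(d^2 + 2*d) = d*(d + 2)*(d)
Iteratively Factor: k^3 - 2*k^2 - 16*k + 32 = (k - 2)*(k^2 - 16) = (k - 4)*(k - 2)*(k + 4)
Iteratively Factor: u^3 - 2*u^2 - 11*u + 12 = (u - 4)*(u^2 + 2*u - 3) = (u - 4)*(u + 3)*(u - 1)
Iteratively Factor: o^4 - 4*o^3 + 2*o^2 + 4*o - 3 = (o + 1)*(o^3 - 5*o^2 + 7*o - 3) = (o - 3)*(o + 1)*(o^2 - 2*o + 1) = (o - 3)*(o - 1)*(o + 1)*(o - 1)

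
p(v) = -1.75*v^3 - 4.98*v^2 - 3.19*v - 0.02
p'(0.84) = -15.26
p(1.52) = -22.52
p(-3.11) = 14.37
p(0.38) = -2.05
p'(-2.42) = -9.83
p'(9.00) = -518.08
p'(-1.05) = 1.48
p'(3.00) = -80.32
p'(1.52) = -30.46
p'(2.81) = -72.63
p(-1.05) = -0.14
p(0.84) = -7.25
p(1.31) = -16.68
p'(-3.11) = -22.99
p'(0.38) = -7.73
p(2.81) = -87.14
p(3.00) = -101.66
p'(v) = -5.25*v^2 - 9.96*v - 3.19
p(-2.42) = 3.34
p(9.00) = -1707.86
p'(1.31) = -25.25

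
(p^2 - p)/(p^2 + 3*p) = (p - 1)/(p + 3)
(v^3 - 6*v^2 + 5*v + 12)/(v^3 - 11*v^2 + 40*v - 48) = (v + 1)/(v - 4)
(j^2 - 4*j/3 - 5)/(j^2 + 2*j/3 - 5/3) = (j - 3)/(j - 1)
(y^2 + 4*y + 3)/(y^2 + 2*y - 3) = (y + 1)/(y - 1)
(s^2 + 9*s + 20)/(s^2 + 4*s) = (s + 5)/s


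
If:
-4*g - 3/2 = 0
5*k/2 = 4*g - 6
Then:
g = -3/8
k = -3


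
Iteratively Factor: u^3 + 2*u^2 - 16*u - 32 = (u + 2)*(u^2 - 16) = (u + 2)*(u + 4)*(u - 4)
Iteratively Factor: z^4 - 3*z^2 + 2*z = (z)*(z^3 - 3*z + 2) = z*(z + 2)*(z^2 - 2*z + 1) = z*(z - 1)*(z + 2)*(z - 1)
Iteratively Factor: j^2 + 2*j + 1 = (j + 1)*(j + 1)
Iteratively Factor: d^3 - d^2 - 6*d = (d - 3)*(d^2 + 2*d) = (d - 3)*(d + 2)*(d)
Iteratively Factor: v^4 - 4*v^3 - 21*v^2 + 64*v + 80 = (v - 5)*(v^3 + v^2 - 16*v - 16) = (v - 5)*(v - 4)*(v^2 + 5*v + 4) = (v - 5)*(v - 4)*(v + 4)*(v + 1)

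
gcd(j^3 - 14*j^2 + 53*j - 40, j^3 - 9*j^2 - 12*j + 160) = j^2 - 13*j + 40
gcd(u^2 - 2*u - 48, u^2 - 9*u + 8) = u - 8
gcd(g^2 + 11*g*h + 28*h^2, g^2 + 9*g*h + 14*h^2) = g + 7*h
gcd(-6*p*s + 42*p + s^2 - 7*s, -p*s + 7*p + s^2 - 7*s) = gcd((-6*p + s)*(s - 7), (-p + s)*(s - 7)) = s - 7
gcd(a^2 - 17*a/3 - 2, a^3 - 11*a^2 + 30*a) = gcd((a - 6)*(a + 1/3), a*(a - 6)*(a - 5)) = a - 6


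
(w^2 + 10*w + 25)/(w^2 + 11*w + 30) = (w + 5)/(w + 6)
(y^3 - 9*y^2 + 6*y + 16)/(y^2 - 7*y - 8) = y - 2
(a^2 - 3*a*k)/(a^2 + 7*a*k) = (a - 3*k)/(a + 7*k)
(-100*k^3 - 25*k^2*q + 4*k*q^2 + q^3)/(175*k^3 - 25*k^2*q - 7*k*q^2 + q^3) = (4*k + q)/(-7*k + q)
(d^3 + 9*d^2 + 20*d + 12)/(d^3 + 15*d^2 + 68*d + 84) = (d + 1)/(d + 7)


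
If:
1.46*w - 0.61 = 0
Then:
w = 0.42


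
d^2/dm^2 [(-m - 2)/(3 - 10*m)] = 460/(10*m - 3)^3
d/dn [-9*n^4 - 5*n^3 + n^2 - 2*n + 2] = -36*n^3 - 15*n^2 + 2*n - 2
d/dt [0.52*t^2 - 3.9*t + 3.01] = 1.04*t - 3.9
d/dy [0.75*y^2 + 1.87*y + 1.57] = 1.5*y + 1.87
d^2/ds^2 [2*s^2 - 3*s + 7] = 4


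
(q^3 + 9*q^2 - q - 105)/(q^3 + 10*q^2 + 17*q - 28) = (q^2 + 2*q - 15)/(q^2 + 3*q - 4)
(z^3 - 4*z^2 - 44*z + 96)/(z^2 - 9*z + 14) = (z^2 - 2*z - 48)/(z - 7)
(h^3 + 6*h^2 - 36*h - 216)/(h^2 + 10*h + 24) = (h^2 - 36)/(h + 4)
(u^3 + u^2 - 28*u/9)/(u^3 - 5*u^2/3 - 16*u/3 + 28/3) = u*(3*u - 4)/(3*(u^2 - 4*u + 4))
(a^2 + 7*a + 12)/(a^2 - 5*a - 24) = (a + 4)/(a - 8)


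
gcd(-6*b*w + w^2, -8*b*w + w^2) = w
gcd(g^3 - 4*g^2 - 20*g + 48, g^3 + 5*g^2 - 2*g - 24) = g^2 + 2*g - 8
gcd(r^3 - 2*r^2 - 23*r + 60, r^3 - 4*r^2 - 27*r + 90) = r^2 + 2*r - 15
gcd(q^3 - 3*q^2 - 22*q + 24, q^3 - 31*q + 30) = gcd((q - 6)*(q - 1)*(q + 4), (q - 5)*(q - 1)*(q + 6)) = q - 1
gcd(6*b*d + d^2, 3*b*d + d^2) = d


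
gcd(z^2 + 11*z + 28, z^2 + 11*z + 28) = z^2 + 11*z + 28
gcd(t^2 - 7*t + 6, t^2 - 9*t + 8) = t - 1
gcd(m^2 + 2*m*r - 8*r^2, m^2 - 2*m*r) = -m + 2*r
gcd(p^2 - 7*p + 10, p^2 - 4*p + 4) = p - 2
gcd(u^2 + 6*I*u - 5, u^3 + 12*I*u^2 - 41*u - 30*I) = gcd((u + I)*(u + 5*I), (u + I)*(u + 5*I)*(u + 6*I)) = u^2 + 6*I*u - 5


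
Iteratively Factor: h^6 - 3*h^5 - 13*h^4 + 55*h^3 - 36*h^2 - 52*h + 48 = (h - 3)*(h^5 - 13*h^3 + 16*h^2 + 12*h - 16) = (h - 3)*(h - 2)*(h^4 + 2*h^3 - 9*h^2 - 2*h + 8) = (h - 3)*(h - 2)^2*(h^3 + 4*h^2 - h - 4) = (h - 3)*(h - 2)^2*(h + 1)*(h^2 + 3*h - 4) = (h - 3)*(h - 2)^2*(h - 1)*(h + 1)*(h + 4)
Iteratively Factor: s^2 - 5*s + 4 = (s - 1)*(s - 4)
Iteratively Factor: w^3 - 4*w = (w + 2)*(w^2 - 2*w) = w*(w + 2)*(w - 2)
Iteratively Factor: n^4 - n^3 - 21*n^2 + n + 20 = (n - 1)*(n^3 - 21*n - 20) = (n - 1)*(n + 1)*(n^2 - n - 20) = (n - 1)*(n + 1)*(n + 4)*(n - 5)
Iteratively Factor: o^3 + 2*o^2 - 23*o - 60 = (o + 3)*(o^2 - o - 20) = (o - 5)*(o + 3)*(o + 4)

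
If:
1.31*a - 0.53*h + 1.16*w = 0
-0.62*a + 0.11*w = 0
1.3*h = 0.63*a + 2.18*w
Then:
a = 0.00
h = 0.00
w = 0.00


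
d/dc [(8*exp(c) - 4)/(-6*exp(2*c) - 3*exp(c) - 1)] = (48*exp(2*c) - 48*exp(c) - 20)*exp(c)/(36*exp(4*c) + 36*exp(3*c) + 21*exp(2*c) + 6*exp(c) + 1)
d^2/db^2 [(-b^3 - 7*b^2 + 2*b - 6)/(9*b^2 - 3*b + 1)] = 2*(-27*b^3 - 1260*b^2 + 429*b - 1)/(729*b^6 - 729*b^5 + 486*b^4 - 189*b^3 + 54*b^2 - 9*b + 1)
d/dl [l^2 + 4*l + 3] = 2*l + 4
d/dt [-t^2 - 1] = -2*t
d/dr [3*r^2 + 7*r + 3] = 6*r + 7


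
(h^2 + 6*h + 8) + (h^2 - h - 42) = 2*h^2 + 5*h - 34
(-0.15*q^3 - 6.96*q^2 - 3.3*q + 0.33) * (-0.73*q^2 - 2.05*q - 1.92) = 0.1095*q^5 + 5.3883*q^4 + 16.965*q^3 + 19.8873*q^2 + 5.6595*q - 0.6336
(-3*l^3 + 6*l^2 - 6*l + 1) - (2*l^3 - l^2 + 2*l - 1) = -5*l^3 + 7*l^2 - 8*l + 2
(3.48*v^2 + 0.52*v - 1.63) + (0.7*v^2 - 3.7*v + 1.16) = 4.18*v^2 - 3.18*v - 0.47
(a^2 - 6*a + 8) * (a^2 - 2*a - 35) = a^4 - 8*a^3 - 15*a^2 + 194*a - 280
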